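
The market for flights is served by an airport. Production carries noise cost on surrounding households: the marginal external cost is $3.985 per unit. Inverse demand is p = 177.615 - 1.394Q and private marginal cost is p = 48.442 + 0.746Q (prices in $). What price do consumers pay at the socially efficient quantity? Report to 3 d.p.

Social marginal cost = private MC + MEC = 52.427 + 0.746Q.
Set SMC = demand: 52.427 + 0.746Q = 177.615 - 1.394Q → Q* = 58.4991.
Consumer price on the demand curve at Q*: 177.615 − 1.394×58.4991 = 96.0673.

P = $96.067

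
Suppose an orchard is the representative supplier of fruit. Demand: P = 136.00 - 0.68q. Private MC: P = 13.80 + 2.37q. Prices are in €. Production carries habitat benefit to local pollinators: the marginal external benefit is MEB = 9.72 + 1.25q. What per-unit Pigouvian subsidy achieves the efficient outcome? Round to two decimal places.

subsidy = €101.33 per unit

Social marginal cost = private MC − MEB = 4.08 + 1.12q.
Set SMC = demand: 4.08 + 1.12q = 136.00 - 0.68q → q* = 73.2889.
The Pigouvian subsidy equals MEB at q*: 9.72 + 1.25×73.2889 = 101.3311.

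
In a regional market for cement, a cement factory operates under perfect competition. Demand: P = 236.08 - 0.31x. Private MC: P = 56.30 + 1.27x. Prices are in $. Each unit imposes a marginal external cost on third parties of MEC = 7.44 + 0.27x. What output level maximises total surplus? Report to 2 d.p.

Social marginal cost = private MC + MEC = 63.74 + 1.54x.
Set SMC = demand: 63.74 + 1.54x = 236.08 - 0.31x → x* = 93.1568.

x* = 93.16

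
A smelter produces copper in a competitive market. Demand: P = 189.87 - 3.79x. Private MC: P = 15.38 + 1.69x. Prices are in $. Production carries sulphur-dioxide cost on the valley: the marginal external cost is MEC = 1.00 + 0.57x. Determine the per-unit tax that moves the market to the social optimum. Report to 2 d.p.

tax = $17.35 per unit

Social marginal cost = private MC + MEC = 16.38 + 2.26x.
Set SMC = demand: 16.38 + 2.26x = 189.87 - 3.79x → x* = 28.6760.
The Pigouvian tax equals MEC at x*: 1.00 + 0.57×28.6760 = 17.3453.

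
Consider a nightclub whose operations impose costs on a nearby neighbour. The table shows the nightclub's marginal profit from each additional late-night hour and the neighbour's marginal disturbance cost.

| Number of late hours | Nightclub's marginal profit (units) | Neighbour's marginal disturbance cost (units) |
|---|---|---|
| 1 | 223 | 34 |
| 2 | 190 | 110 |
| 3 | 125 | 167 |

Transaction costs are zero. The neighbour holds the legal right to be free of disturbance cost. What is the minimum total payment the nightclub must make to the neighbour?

144

Efficient level: marginal profit ≥ marginal disturbance cost through level 2, so k* = 2.
With the neighbour holding the right, the nightclub must at least compensate total damage at k*: 34 + 110 = 144.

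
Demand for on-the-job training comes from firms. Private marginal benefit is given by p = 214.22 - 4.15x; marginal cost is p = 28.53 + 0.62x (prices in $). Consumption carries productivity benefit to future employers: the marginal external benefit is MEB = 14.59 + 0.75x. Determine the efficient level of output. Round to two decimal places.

x* = 49.82

Social marginal benefit = demand + MEB = 228.81 - 3.40x.
Set SMB = MC: 228.81 - 3.40x = 28.53 + 0.62x → x* = 49.8209.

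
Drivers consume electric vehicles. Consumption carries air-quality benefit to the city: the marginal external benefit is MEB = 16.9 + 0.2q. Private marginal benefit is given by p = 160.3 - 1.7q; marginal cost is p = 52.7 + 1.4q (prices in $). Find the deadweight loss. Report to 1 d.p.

DWL = $98.0

Market equilibrium (private): 52.7 + 1.4q = 160.3 - 1.7q → q_m = 34.7097.
Social marginal benefit = demand + MEB = 177.2 - 1.5q.
Set SMB = MC: 177.2 - 1.5q = 52.7 + 1.4q → q* = 42.9310.
Height of the DWL triangle at q_m is SMB(q_m) − MC(q_m) = MEB(q_m) = 23.8419.
DWL = ½ × 8.2213 × 23.8419 = 98.0057.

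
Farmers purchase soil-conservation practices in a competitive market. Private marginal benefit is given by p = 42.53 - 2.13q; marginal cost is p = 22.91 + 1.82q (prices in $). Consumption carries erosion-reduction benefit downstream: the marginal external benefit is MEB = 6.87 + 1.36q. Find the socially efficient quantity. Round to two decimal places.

q* = 10.23

Social marginal benefit = demand + MEB = 49.40 - 0.77q.
Set SMB = MC: 49.40 - 0.77q = 22.91 + 1.82q → q* = 10.2278.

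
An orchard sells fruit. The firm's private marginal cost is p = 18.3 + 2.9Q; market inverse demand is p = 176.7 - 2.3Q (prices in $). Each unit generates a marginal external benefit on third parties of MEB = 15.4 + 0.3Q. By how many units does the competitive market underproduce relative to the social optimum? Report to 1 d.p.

Market equilibrium (private): 18.3 + 2.9Q = 176.7 - 2.3Q → Q_m = 30.4615.
Social marginal cost = private MC − MEB = 2.9 + 2.6Q.
Set SMC = demand: 2.9 + 2.6Q = 176.7 - 2.3Q → Q* = 35.4694.
Gap = |30.4615 − 35.4694| = 5.0079.

5.0 units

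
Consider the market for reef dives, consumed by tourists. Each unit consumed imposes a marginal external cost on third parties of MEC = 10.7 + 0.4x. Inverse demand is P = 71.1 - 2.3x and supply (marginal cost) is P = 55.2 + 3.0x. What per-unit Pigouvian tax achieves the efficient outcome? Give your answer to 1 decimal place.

Social marginal benefit = demand − MEC = 60.4 - 2.7x.
Set SMB = MC: 60.4 - 2.7x = 55.2 + 3.0x → x* = 0.9123.
The Pigouvian tax equals MEC at x*: 10.7 + 0.4×0.9123 = 11.0649.

tax = 11.1 per unit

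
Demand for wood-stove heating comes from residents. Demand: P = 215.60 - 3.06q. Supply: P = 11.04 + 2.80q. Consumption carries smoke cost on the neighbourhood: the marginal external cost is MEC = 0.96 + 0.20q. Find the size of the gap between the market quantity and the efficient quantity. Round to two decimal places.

Market equilibrium (private): 11.04 + 2.80q = 215.60 - 3.06q → q_m = 34.9078.
Social marginal benefit = demand − MEC = 214.64 - 3.26q.
Set SMB = MC: 214.64 - 3.26q = 11.04 + 2.80q → q* = 33.5974.
Gap = |34.9078 − 33.5974| = 1.3104.

1.31 units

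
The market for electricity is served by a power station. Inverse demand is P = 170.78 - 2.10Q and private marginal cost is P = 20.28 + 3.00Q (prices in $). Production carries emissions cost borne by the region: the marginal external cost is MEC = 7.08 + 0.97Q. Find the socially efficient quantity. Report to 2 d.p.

Q* = 23.63

Social marginal cost = private MC + MEC = 27.36 + 3.97Q.
Set SMC = demand: 27.36 + 3.97Q = 170.78 - 2.10Q → Q* = 23.6277.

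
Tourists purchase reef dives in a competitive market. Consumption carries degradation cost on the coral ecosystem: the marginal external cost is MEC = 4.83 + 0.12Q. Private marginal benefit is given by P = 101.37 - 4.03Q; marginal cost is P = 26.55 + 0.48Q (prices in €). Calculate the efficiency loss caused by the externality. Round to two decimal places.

Market equilibrium (private): 26.55 + 0.48Q = 101.37 - 4.03Q → Q_m = 16.5898.
Social marginal benefit = demand − MEC = 96.54 - 4.15Q.
Set SMB = MC: 96.54 - 4.15Q = 26.55 + 0.48Q → Q* = 15.1166.
The welfare-loss triangle has base |Q_m − Q*| and height MEC(Q_m) (the vertical gap between SMB and MC is zero at Q* and MEC at Q_m).
DWL = ½ × 1.4732 × 6.8208 = 5.0242.

DWL = €5.02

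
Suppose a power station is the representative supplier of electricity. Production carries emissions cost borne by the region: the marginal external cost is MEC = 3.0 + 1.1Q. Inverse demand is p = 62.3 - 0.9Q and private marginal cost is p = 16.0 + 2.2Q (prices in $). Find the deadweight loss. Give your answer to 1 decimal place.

Market equilibrium (private): 16.0 + 2.2Q = 62.3 - 0.9Q → Q_m = 14.9355.
Social marginal cost = private MC + MEC = 19.0 + 3.3Q.
Set SMC = demand: 19.0 + 3.3Q = 62.3 - 0.9Q → Q* = 10.3095.
The welfare-loss triangle has base |Q_m − Q*| and height MEC(Q_m) (the vertical gap between SMC and demand is zero at Q* and MEC at Q_m).
DWL = ½ × 4.6260 × 19.4290 = 44.9393.

DWL = $44.9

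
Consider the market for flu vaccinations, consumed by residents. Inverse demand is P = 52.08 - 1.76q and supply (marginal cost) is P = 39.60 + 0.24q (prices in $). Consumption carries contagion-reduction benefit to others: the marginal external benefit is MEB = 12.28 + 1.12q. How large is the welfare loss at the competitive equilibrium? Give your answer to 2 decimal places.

Market equilibrium (private): 39.60 + 0.24q = 52.08 - 1.76q → q_m = 6.2400.
Social marginal benefit = demand + MEB = 64.36 - 0.64q.
Set SMB = MC: 64.36 - 0.64q = 39.60 + 0.24q → q* = 28.1364.
The welfare-loss triangle has base |q_m − q*| and height MEB(q_m) (the vertical gap between SMB and MC is zero at q* and MEB at q_m).
DWL = ½ × 21.8964 × 19.2688 = 210.9587.

DWL = $210.96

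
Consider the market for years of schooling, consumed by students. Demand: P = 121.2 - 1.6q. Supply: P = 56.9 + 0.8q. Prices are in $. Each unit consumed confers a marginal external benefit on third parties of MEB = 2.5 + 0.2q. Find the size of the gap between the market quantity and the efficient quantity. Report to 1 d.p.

Market equilibrium (private): 56.9 + 0.8q = 121.2 - 1.6q → q_m = 26.7917.
Social marginal benefit = demand + MEB = 123.7 - 1.4q.
Set SMB = MC: 123.7 - 1.4q = 56.9 + 0.8q → q* = 30.3636.
Gap = |26.7917 − 30.3636| = 3.5719.

3.6 units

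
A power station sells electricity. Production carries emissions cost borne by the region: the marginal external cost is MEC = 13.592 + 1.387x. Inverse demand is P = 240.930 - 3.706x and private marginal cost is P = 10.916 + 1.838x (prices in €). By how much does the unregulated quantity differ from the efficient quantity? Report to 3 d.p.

10.264 units

Market equilibrium (private): 10.916 + 1.838x = 240.930 - 3.706x → x_m = 41.4888.
Social marginal cost = private MC + MEC = 24.508 + 3.225x.
Set SMC = demand: 24.508 + 3.225x = 240.930 - 3.706x → x* = 31.2252.
Gap = |41.4888 − 31.2252| = 10.2636.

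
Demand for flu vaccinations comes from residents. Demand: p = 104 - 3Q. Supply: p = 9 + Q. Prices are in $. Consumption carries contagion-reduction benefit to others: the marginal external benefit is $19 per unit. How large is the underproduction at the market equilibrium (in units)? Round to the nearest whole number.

Market equilibrium (private): 9 + Q = 104 - 3Q → Q_m = 23.7500.
Social marginal benefit = demand + MEB = 123 - 3Q.
Set SMB = MC: 123 - 3Q = 9 + Q → Q* = 28.5000.
Gap = |23.7500 − 28.5000| = 4.7500.

5 units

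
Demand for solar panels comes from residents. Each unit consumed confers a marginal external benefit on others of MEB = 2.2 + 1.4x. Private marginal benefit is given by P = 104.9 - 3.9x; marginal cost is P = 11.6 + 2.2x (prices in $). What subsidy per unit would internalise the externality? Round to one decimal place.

Social marginal benefit = demand + MEB = 107.1 - 2.5x.
Set SMB = MC: 107.1 - 2.5x = 11.6 + 2.2x → x* = 20.3191.
The Pigouvian subsidy equals MEB at x*: 2.2 + 1.4×20.3191 = 30.6467.

subsidy = $30.6 per unit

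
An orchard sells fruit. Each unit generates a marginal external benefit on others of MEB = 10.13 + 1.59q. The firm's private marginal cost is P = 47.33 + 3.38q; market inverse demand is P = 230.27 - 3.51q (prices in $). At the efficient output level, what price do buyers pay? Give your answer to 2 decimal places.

P = $102.41

Social marginal cost = private MC − MEB = 37.20 + 1.79q.
Set SMC = demand: 37.20 + 1.79q = 230.27 - 3.51q → q* = 36.4283.
Consumer price on the demand curve at q*: 230.27 − 3.51×36.4283 = 102.4067.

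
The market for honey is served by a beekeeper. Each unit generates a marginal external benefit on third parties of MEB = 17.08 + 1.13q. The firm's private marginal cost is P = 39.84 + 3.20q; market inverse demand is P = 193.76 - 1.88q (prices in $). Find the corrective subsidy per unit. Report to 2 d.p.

subsidy = $66.00 per unit

Social marginal cost = private MC − MEB = 22.76 + 2.07q.
Set SMC = demand: 22.76 + 2.07q = 193.76 - 1.88q → q* = 43.2911.
The Pigouvian subsidy equals MEB at q*: 17.08 + 1.13×43.2911 = 65.9989.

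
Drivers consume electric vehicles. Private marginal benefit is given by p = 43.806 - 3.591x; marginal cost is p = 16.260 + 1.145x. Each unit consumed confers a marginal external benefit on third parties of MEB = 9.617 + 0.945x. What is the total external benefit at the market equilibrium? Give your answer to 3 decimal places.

71.920

Market equilibrium (private): 16.260 + 1.145x = 43.806 - 3.591x → x_m = 5.8163.
Total external benefit = ∫₀^{x_m} (9.617 + 0.945x) dx = 9.617×5.8163 + ½×0.945×5.8163² = 71.9197.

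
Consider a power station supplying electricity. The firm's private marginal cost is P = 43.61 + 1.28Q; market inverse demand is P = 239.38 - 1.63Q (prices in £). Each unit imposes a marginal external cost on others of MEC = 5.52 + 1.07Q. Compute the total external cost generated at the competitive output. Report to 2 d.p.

£2792.72

Market equilibrium (private): 43.61 + 1.28Q = 239.38 - 1.63Q → Q_m = 67.2749.
Total external cost = ∫₀^{Q_m} (5.52 + 1.07Q) dQ = 5.52×67.2749 + ½×1.07×67.2749² = 2792.7205.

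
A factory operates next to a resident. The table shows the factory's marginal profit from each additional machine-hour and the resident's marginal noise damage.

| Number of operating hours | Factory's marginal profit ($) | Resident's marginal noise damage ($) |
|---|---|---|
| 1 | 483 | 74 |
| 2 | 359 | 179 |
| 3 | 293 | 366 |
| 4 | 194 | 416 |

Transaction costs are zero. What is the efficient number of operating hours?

Bargaining reaches the level where marginal profit last exceeds marginal noise damage.
That holds through level 2 (359 ≥ 179) but not at 3 (293 < 366).

2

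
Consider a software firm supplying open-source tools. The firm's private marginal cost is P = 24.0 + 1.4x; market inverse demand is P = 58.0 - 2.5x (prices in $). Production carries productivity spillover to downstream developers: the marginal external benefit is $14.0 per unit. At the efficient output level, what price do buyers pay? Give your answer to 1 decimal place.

Social marginal cost = private MC − MEB = 10.0 + 1.4x.
Set SMC = demand: 10.0 + 1.4x = 58.0 - 2.5x → x* = 12.3077.
Consumer price on the demand curve at x*: 58.0 − 2.5×12.3077 = 27.2308.

P = $27.2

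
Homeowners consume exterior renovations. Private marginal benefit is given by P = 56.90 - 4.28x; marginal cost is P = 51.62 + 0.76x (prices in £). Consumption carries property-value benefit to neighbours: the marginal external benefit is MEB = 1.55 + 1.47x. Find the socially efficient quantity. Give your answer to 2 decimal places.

Social marginal benefit = demand + MEB = 58.45 - 2.81x.
Set SMB = MC: 58.45 - 2.81x = 51.62 + 0.76x → x* = 1.9132.

x* = 1.91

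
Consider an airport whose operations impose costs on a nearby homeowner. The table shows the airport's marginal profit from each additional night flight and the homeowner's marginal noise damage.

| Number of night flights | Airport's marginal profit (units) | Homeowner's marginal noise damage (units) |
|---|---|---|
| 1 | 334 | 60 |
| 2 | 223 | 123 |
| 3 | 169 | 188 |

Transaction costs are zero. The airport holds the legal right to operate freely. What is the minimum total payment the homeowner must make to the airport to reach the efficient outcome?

169

Left alone the airport would choose level 3 (marginal profit stays positive).
Efficient level: k* = 2 (marginal profit ≥ marginal noise damage through 2).
The homeowner must at least cover the airport's forgone profit from cutting 3→2: 169 = 169.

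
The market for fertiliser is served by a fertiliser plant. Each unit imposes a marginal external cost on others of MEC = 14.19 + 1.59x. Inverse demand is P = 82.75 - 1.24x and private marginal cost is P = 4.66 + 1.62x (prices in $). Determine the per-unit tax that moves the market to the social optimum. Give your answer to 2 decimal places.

Social marginal cost = private MC + MEC = 18.85 + 3.21x.
Set SMC = demand: 18.85 + 3.21x = 82.75 - 1.24x → x* = 14.3596.
The Pigouvian tax equals MEC at x*: 14.19 + 1.59×14.3596 = 37.0218.

tax = $37.02 per unit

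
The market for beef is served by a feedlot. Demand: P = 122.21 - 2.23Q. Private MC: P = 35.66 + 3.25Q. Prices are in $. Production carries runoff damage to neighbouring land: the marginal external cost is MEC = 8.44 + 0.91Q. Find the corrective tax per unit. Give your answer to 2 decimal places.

Social marginal cost = private MC + MEC = 44.10 + 4.16Q.
Set SMC = demand: 44.10 + 4.16Q = 122.21 - 2.23Q → Q* = 12.2238.
The Pigouvian tax equals MEC at Q*: 8.44 + 0.91×12.2238 = 19.5637.

tax = $19.56 per unit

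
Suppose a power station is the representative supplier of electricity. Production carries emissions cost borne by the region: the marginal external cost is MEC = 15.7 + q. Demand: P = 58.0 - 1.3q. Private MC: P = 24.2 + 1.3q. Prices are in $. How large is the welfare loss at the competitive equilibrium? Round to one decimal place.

Market equilibrium (private): 24.2 + 1.3q = 58.0 - 1.3q → q_m = 13.0000.
Social marginal cost = private MC + MEC = 39.9 + 2.3q.
Set SMC = demand: 39.9 + 2.3q = 58.0 - 1.3q → q* = 5.0278.
The loss is the area between SMC and demand from q* to q_m; with linear curves that's a triangle of height MEC(q_m).
DWL = ½ × 7.9722 × 28.7000 = 114.4011.

DWL = $114.4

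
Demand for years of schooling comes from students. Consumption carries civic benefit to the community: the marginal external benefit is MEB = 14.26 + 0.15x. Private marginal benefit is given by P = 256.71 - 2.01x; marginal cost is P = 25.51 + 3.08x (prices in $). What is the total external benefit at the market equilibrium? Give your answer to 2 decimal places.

Market equilibrium (private): 25.51 + 3.08x = 256.71 - 2.01x → x_m = 45.4224.
Total external benefit = ∫₀^{x_m} (14.26 + 0.15x) dx = 14.26×45.4224 + ½×0.15×45.4224² = 802.4630.

$802.46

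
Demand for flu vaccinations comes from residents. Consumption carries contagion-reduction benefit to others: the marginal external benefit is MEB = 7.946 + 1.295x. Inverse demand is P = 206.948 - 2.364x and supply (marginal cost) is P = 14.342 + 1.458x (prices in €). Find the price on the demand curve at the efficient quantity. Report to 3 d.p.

Social marginal benefit = demand + MEB = 214.894 - 1.069x.
Set SMB = MC: 214.894 - 1.069x = 14.342 + 1.458x → x* = 79.3637.
Consumer price on the demand curve at x*: 206.948 − 2.364×79.3637 = 19.3322.

P = €19.332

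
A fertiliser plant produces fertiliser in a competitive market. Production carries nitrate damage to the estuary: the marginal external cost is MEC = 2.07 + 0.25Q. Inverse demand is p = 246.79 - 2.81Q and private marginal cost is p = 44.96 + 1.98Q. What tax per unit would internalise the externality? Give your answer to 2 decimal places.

tax = 11.98 per unit

Social marginal cost = private MC + MEC = 47.03 + 2.23Q.
Set SMC = demand: 47.03 + 2.23Q = 246.79 - 2.81Q → Q* = 39.6349.
The Pigouvian tax equals MEC at Q*: 2.07 + 0.25×39.6349 = 11.9787.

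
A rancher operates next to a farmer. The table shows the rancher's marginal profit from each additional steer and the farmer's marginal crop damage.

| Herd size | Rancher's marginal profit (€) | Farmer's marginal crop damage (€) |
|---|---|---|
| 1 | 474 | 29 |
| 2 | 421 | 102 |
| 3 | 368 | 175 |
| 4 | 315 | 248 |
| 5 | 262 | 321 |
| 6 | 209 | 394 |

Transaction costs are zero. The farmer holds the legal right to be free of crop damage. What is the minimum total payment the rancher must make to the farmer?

Efficient level: marginal profit ≥ marginal crop damage through level 4, so k* = 4.
With the farmer holding the right, the rancher must at least compensate total damage at k*: 29 + 102 + 175 + 248 = 554.

€554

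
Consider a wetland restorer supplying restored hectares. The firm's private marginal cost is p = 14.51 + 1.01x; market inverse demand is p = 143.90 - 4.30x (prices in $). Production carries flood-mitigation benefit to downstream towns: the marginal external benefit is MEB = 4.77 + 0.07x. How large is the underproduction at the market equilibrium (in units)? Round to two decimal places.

Market equilibrium (private): 14.51 + 1.01x = 143.90 - 4.30x → x_m = 24.3672.
Social marginal cost = private MC − MEB = 9.74 + 0.94x.
Set SMC = demand: 9.74 + 0.94x = 143.90 - 4.30x → x* = 25.6031.
Gap = |24.3672 − 25.6031| = 1.2359.

1.24 units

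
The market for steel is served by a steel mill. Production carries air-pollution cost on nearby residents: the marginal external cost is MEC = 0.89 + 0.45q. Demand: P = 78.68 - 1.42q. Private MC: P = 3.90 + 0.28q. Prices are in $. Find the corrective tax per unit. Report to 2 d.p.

tax = $16.36 per unit

Social marginal cost = private MC + MEC = 4.79 + 0.73q.
Set SMC = demand: 4.79 + 0.73q = 78.68 - 1.42q → q* = 34.3674.
The Pigouvian tax equals MEC at q*: 0.89 + 0.45×34.3674 = 16.3553.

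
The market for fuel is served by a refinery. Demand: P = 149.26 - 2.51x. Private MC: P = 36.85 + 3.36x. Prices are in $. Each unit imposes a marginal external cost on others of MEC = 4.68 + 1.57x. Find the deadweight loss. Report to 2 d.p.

DWL = $81.13

Market equilibrium (private): 36.85 + 3.36x = 149.26 - 2.51x → x_m = 19.1499.
Social marginal cost = private MC + MEC = 41.53 + 4.93x.
Set SMC = demand: 41.53 + 4.93x = 149.26 - 2.51x → x* = 14.4798.
The welfare-loss triangle has base |x_m − x*| and height MEC(x_m) (the vertical gap between SMC and demand is zero at x* and MEC at x_m).
DWL = ½ × 4.6701 × 34.7454 = 81.1322.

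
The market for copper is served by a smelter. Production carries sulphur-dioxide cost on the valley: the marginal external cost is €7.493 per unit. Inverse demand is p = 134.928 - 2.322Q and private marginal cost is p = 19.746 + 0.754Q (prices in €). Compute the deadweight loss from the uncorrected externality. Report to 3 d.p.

Market equilibrium (private): 19.746 + 0.754Q = 134.928 - 2.322Q → Q_m = 37.4454.
Social marginal cost = private MC + MEC = 27.239 + 0.754Q.
Set SMC = demand: 27.239 + 0.754Q = 134.928 - 2.322Q → Q* = 35.0094.
Between Q* and Q_m the wedge SMC − demand runs linearly from 0 to MEC(Q_m), so the loss is a triangle.
DWL = ½ × 2.4360 × 7.4930 = 9.1265.

DWL = €9.126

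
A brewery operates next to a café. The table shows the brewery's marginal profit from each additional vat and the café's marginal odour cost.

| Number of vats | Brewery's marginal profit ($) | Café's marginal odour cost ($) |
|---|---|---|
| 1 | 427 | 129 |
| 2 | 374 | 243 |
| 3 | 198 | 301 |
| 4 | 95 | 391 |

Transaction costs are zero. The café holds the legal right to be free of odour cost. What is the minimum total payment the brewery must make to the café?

$372

Efficient level: marginal profit ≥ marginal odour cost through level 2, so k* = 2.
With the café holding the right, the brewery must at least compensate total damage at k*: 129 + 243 = 372.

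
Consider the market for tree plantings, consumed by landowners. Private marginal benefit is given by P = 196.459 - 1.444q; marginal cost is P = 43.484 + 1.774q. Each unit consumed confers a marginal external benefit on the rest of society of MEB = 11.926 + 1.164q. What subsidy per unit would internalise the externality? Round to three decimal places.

Social marginal benefit = demand + MEB = 208.385 - 0.280q.
Set SMB = MC: 208.385 - 0.280q = 43.484 + 1.774q → q* = 80.2829.
The Pigouvian subsidy equals MEB at q*: 11.926 + 1.164×80.2829 = 105.3753.

subsidy = 105.375 per unit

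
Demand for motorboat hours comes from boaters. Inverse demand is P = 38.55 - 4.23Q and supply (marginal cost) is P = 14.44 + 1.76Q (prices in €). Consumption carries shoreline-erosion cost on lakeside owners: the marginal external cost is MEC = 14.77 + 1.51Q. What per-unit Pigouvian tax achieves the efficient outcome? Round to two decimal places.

tax = €16.65 per unit

Social marginal benefit = demand − MEC = 23.78 - 5.74Q.
Set SMB = MC: 23.78 - 5.74Q = 14.44 + 1.76Q → Q* = 1.2453.
The Pigouvian tax equals MEC at Q*: 14.77 + 1.51×1.2453 = 16.6504.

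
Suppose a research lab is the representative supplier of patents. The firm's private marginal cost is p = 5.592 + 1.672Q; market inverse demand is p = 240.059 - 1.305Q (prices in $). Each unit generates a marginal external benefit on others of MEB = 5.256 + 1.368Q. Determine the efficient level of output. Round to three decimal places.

Social marginal cost = private MC − MEB = 0.336 + 0.304Q.
Set SMC = demand: 0.336 + 0.304Q = 240.059 - 1.305Q → Q* = 148.9888.

Q* = 148.989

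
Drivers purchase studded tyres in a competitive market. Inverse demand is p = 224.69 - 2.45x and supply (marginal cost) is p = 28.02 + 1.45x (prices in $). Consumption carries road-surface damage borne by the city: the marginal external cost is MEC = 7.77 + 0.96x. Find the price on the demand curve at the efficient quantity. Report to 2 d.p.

P = $129.46

Social marginal benefit = demand − MEC = 216.92 - 3.41x.
Set SMB = MC: 216.92 - 3.41x = 28.02 + 1.45x → x* = 38.8683.
Consumer price on the demand curve at x*: 224.69 − 2.45×38.8683 = 129.4627.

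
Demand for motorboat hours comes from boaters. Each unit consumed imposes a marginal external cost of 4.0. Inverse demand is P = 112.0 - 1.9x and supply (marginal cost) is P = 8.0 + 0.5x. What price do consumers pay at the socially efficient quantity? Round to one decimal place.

P = 32.8

Social marginal benefit = demand − MEC = 108.0 - 1.9x.
Set SMB = MC: 108.0 - 1.9x = 8.0 + 0.5x → x* = 41.6667.
Consumer price on the demand curve at x*: 112.0 − 1.9×41.6667 = 32.8333.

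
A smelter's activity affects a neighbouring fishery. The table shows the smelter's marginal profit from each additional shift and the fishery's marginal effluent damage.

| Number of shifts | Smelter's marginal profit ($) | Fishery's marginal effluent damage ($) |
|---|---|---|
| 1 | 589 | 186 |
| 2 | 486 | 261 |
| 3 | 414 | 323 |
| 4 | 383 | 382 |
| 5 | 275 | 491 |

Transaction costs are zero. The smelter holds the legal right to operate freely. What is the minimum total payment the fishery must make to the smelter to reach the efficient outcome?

$275

Left alone the smelter would choose level 5 (marginal profit stays positive).
Efficient level: k* = 4 (marginal profit ≥ marginal effluent damage through 4).
The fishery must at least cover the smelter's forgone profit from cutting 5→4: 275 = 275.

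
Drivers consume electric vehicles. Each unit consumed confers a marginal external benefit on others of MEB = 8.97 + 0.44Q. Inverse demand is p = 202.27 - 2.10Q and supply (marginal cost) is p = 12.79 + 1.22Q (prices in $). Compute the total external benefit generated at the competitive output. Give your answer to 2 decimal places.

$1228.53

Market equilibrium (private): 12.79 + 1.22Q = 202.27 - 2.10Q → Q_m = 57.0723.
Total external benefit = ∫₀^{Q_m} (8.97 + 0.44Q) dQ = 8.97×57.0723 + ½×0.44×57.0723² = 1228.5330.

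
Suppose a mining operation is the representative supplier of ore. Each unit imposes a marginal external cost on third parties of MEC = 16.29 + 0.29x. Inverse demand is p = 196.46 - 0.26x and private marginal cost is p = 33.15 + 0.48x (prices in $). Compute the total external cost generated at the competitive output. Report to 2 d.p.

$10657.07

Market equilibrium (private): 33.15 + 0.48x = 196.46 - 0.26x → x_m = 220.6892.
Total external cost = ∫₀^{x_m} (16.29 + 0.29x) dx = 16.29×220.6892 + ½×0.29×220.6892² = 10657.0669.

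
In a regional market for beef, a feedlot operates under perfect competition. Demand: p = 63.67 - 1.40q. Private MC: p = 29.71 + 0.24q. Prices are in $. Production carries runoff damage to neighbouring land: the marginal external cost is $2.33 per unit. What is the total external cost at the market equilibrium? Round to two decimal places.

Market equilibrium (private): 29.71 + 0.24q = 63.67 - 1.40q → q_m = 20.7073.
Total external cost = MEC × q_m = 2.33 × 20.7073 = 48.2480.

$48.25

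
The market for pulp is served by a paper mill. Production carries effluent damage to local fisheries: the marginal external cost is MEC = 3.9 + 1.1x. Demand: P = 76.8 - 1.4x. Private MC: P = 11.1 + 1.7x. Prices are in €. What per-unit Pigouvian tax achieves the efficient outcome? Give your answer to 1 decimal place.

tax = €20.1 per unit

Social marginal cost = private MC + MEC = 15.0 + 2.8x.
Set SMC = demand: 15.0 + 2.8x = 76.8 - 1.4x → x* = 14.7143.
The Pigouvian tax equals MEC at x*: 3.9 + 1.1×14.7143 = 20.0857.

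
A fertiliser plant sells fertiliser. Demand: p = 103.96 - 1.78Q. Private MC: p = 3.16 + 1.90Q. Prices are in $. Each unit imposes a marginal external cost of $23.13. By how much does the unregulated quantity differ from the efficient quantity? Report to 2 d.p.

6.29 units

Market equilibrium (private): 3.16 + 1.90Q = 103.96 - 1.78Q → Q_m = 27.3913.
Social marginal cost = private MC + MEC = 26.29 + 1.90Q.
Set SMC = demand: 26.29 + 1.90Q = 103.96 - 1.78Q → Q* = 21.1060.
Gap = |27.3913 − 21.1060| = 6.2853.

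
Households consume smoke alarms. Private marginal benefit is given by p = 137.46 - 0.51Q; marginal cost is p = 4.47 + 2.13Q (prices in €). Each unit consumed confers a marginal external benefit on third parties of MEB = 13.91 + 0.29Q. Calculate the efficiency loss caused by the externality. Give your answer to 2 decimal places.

Market equilibrium (private): 4.47 + 2.13Q = 137.46 - 0.51Q → Q_m = 50.3750.
Social marginal benefit = demand + MEB = 151.37 - 0.22Q.
Set SMB = MC: 151.37 - 0.22Q = 4.47 + 2.13Q → Q* = 62.5106.
Between Q* and Q_m the wedge SMB − MC runs linearly from 0 to MEB(Q_m), so the loss is a triangle.
DWL = ½ × 12.1356 × 28.5188 = 173.0464.

DWL = €173.05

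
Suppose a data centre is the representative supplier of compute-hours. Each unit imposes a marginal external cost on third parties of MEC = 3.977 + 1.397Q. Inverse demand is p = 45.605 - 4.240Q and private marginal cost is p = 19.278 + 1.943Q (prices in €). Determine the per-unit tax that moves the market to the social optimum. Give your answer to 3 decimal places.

Social marginal cost = private MC + MEC = 23.255 + 3.340Q.
Set SMC = demand: 23.255 + 3.340Q = 45.605 - 4.240Q → Q* = 2.9485.
The Pigouvian tax equals MEC at Q*: 3.977 + 1.397×2.9485 = 8.0961.

tax = €8.096 per unit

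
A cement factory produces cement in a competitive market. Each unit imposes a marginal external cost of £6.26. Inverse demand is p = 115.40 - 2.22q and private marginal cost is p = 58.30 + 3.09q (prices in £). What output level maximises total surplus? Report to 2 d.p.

Social marginal cost = private MC + MEC = 64.56 + 3.09q.
Set SMC = demand: 64.56 + 3.09q = 115.40 - 2.22q → q* = 9.5744.

q* = 9.57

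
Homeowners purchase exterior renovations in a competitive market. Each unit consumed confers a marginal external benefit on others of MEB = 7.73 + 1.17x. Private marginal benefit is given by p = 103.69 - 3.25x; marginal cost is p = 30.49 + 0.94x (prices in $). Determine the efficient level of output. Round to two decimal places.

Social marginal benefit = demand + MEB = 111.42 - 2.08x.
Set SMB = MC: 111.42 - 2.08x = 30.49 + 0.94x → x* = 26.7980.

x* = 26.80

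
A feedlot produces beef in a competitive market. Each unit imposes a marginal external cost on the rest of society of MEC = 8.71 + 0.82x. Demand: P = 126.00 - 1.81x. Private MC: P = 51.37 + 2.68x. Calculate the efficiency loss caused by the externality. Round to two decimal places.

DWL = 46.99

Market equilibrium (private): 51.37 + 2.68x = 126.00 - 1.81x → x_m = 16.6214.
Social marginal cost = private MC + MEC = 60.08 + 3.50x.
Set SMC = demand: 60.08 + 3.50x = 126.00 - 1.81x → x* = 12.4143.
Height of the DWL triangle at x_m is SMC(x_m) − demand(x_m) = MEC(x_m) = 22.3395.
DWL = ½ × 4.2071 × 22.3395 = 46.9923.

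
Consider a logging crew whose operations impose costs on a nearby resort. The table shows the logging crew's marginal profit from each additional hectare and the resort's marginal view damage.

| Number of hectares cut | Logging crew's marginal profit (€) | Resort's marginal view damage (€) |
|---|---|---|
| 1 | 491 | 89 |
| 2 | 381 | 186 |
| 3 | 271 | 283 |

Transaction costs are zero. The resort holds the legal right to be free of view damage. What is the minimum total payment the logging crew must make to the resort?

€275

Efficient level: marginal profit ≥ marginal view damage through level 2, so k* = 2.
With the resort holding the right, the logging crew must at least compensate total damage at k*: 89 + 186 = 275.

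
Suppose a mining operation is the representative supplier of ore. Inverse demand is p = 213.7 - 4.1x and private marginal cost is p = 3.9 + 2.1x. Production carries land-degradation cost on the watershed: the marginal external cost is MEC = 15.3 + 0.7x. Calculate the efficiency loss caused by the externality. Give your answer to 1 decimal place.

DWL = 110.1

Market equilibrium (private): 3.9 + 2.1x = 213.7 - 4.1x → x_m = 33.8387.
Social marginal cost = private MC + MEC = 19.2 + 2.8x.
Set SMC = demand: 19.2 + 2.8x = 213.7 - 4.1x → x* = 28.1884.
The welfare-loss triangle has base |x_m − x*| and height MEC(x_m) (the vertical gap between SMC and demand is zero at x* and MEC at x_m).
DWL = ½ × 5.6503 × 38.9871 = 110.1444.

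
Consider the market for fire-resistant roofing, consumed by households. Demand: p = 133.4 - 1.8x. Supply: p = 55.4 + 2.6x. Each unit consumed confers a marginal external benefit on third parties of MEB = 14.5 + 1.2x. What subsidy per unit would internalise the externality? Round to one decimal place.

Social marginal benefit = demand + MEB = 147.9 - 0.6x.
Set SMB = MC: 147.9 - 0.6x = 55.4 + 2.6x → x* = 28.9063.
The Pigouvian subsidy equals MEB at x*: 14.5 + 1.2×28.9063 = 49.1876.

subsidy = 49.2 per unit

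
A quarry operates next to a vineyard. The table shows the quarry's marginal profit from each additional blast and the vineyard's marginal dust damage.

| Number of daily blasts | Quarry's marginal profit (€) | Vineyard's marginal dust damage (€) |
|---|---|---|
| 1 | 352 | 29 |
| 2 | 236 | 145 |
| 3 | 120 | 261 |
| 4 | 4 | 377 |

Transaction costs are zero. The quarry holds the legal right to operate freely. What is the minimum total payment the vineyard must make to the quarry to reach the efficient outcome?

€124

Left alone the quarry would choose level 4 (marginal profit stays positive).
Efficient level: k* = 2 (marginal profit ≥ marginal dust damage through 2).
The vineyard must at least cover the quarry's forgone profit from cutting 4→2: 120 + 4 = 124.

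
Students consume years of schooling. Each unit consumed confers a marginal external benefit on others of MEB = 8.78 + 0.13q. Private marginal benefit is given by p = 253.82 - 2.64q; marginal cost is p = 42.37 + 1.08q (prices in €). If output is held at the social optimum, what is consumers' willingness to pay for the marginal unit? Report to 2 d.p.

P = €91.87

Social marginal benefit = demand + MEB = 262.60 - 2.51q.
Set SMB = MC: 262.60 - 2.51q = 42.37 + 1.08q → q* = 61.3454.
Consumer price on the demand curve at q*: 253.82 − 2.64×61.3454 = 91.8681.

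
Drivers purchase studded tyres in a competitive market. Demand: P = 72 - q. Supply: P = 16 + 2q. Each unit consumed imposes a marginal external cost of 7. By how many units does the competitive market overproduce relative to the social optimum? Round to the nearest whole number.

2 units

Market equilibrium (private): 16 + 2q = 72 - q → q_m = 18.6667.
Social marginal benefit = demand − MEC = 65 - q.
Set SMB = MC: 65 - q = 16 + 2q → q* = 16.3333.
Gap = |18.6667 − 16.3333| = 2.3334.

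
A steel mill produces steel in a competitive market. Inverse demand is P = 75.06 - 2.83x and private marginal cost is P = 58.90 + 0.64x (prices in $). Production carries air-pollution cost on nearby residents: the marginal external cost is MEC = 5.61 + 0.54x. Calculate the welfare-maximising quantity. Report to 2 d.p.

x* = 2.63

Social marginal cost = private MC + MEC = 64.51 + 1.18x.
Set SMC = demand: 64.51 + 1.18x = 75.06 - 2.83x → x* = 2.6309.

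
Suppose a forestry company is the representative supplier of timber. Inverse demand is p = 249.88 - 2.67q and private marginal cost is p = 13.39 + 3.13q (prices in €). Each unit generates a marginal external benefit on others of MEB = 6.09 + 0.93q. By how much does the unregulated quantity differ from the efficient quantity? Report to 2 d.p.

9.04 units

Market equilibrium (private): 13.39 + 3.13q = 249.88 - 2.67q → q_m = 40.7741.
Social marginal cost = private MC − MEB = 7.30 + 2.20q.
Set SMC = demand: 7.30 + 2.20q = 249.88 - 2.67q → q* = 49.8111.
Gap = |40.7741 − 49.8111| = 9.0370.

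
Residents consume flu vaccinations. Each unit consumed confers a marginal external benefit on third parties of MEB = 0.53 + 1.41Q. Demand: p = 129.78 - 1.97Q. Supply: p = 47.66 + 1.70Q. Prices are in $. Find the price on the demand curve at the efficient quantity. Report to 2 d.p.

P = $57.74

Social marginal benefit = demand + MEB = 130.31 - 0.56Q.
Set SMB = MC: 130.31 - 0.56Q = 47.66 + 1.70Q → Q* = 36.5708.
Consumer price on the demand curve at Q*: 129.78 − 1.97×36.5708 = 57.7355.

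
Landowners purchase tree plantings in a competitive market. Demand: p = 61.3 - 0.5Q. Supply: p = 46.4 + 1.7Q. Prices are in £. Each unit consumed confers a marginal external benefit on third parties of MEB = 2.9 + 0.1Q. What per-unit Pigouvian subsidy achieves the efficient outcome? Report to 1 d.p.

subsidy = £3.7 per unit

Social marginal benefit = demand + MEB = 64.2 - 0.4Q.
Set SMB = MC: 64.2 - 0.4Q = 46.4 + 1.7Q → Q* = 8.4762.
The Pigouvian subsidy equals MEB at Q*: 2.9 + 0.1×8.4762 = 3.7476.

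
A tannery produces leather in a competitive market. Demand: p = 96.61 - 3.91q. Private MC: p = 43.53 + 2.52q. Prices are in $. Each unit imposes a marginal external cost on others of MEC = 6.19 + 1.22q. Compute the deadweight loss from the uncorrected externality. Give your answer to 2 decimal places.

Market equilibrium (private): 43.53 + 2.52q = 96.61 - 3.91q → q_m = 8.2551.
Social marginal cost = private MC + MEC = 49.72 + 3.74q.
Set SMC = demand: 49.72 + 3.74q = 96.61 - 3.91q → q* = 6.1294.
The welfare-loss triangle has base |q_m − q*| and height MEC(q_m) (the vertical gap between SMC and demand is zero at q* and MEC at q_m).
DWL = ½ × 2.1257 × 16.2612 = 17.2832.

DWL = $17.28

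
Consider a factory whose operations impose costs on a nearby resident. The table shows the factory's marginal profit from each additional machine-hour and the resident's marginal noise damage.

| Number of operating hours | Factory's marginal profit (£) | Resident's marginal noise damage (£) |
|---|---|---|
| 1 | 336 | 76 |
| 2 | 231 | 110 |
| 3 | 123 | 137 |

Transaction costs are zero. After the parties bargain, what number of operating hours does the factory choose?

Bargaining reaches the level where marginal profit last exceeds marginal noise damage.
That holds through level 2 (231 ≥ 110) but not at 3 (123 < 137).

2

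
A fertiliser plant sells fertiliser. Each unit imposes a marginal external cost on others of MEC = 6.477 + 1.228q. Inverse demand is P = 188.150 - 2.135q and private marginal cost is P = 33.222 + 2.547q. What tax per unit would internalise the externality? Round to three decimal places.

tax = 37.323 per unit

Social marginal cost = private MC + MEC = 39.699 + 3.775q.
Set SMC = demand: 39.699 + 3.775q = 188.150 - 2.135q → q* = 25.1186.
The Pigouvian tax equals MEC at q*: 6.477 + 1.228×25.1186 = 37.3226.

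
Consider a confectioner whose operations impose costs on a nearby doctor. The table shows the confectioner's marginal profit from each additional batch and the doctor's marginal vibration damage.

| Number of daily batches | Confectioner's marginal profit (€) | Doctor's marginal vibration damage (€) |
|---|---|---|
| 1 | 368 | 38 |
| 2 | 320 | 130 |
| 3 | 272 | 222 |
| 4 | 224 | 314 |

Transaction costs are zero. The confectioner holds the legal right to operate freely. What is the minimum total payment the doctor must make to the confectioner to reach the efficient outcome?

€224

Left alone the confectioner would choose level 4 (marginal profit stays positive).
Efficient level: k* = 3 (marginal profit ≥ marginal vibration damage through 3).
The doctor must at least cover the confectioner's forgone profit from cutting 4→3: 224 = 224.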